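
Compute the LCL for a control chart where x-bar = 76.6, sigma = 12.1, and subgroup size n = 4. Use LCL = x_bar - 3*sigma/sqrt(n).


LCL = 76.6 - 3 * 12.1 / sqrt(4)

58.45


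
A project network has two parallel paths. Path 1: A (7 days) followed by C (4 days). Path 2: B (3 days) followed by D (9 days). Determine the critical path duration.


Path 1 = 7 + 4 = 11 days
Path 2 = 3 + 9 = 12 days
Duration = max(11, 12) = 12 days

12 days


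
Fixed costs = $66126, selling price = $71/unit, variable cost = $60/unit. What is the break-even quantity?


Formula: BEQ = Fixed Costs / (Price - Variable Cost)
Contribution margin = $71 - $60 = $11/unit
BEQ = ceil($66126 / $11/unit) = ceil(6011.45) = 6012 units

6012 units


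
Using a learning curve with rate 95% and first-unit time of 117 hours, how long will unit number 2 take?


Formula: T_n = T_1 * (learning_rate)^(log2(n)) where learning_rate = rate/100
Doublings = log2(2) = 1
T_n = 117 * 0.95^1
T_n = 117 * 0.95 = 111.2 hours

111.2 hours


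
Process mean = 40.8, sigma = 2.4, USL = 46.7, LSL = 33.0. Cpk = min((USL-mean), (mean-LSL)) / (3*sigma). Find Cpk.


Cpu = (46.7 - 40.8) / (3 * 2.4) = 0.82
Cpl = (40.8 - 33.0) / (3 * 2.4) = 1.08
Cpk = min(0.82, 1.08) = 0.82

0.82


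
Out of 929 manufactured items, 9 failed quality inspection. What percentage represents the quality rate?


Formula: Quality Rate = Good Pieces / Total Pieces * 100
Good pieces = 929 - 9 = 920
QR = 920 / 929 * 100 = 99.0%

99.0%


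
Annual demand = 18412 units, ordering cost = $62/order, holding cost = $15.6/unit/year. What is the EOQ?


Formula: EOQ = sqrt(2 * D * S / H)
Numerator: 2 * 18412 * 62 = 2283088
2DS/H = 2283088 / 15.6 = 146351.8
EOQ = sqrt(146351.8) = 382.6 units

382.6 units


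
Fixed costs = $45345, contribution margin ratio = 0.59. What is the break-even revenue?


Formula: BER = Fixed Costs / Contribution Margin Ratio
BER = $45345 / 0.59
BER = $76855.93 (to the nearest cent)

$76855.93


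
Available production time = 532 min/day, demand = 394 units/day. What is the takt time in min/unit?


Formula: Takt Time = Available Production Time / Customer Demand
Takt = 532 min/day / 394 units/day
Takt = 1.35 min/unit

1.35 min/unit


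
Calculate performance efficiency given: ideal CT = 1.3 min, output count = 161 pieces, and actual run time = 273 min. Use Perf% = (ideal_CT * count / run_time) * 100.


Formula: Performance = (Ideal CT * Total Count) / Run Time * 100
Ideal output time = 1.3 * 161 = 209.3 min
Performance = 209.3 / 273 * 100 = 76.7%

76.7%


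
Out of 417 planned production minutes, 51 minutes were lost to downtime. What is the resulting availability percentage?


Formula: Availability = (Planned Time - Downtime) / Planned Time * 100
Uptime = 417 - 51 = 366 min
Availability = 366 / 417 * 100 = 87.8%

87.8%


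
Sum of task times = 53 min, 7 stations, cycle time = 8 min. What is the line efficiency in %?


Formula: Efficiency = Sum of Task Times / (N_stations * CT) * 100
Total station capacity = 7 stations * 8 min = 56 min
Efficiency = 53 / 56 * 100 = 94.6%

94.6%


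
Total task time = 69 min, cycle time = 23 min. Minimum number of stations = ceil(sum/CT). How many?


Formula: N_min = ceil(Sum of Task Times / Cycle Time)
N_min = ceil(69 min / 23 min) = ceil(3.0)
N_min = 3 stations

3


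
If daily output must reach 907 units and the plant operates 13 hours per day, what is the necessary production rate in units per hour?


Formula: Production Rate = Daily Demand / Available Hours
Rate = 907 units/day / 13 hours/day
Rate = 69.8 units/hour

69.8 units/hour


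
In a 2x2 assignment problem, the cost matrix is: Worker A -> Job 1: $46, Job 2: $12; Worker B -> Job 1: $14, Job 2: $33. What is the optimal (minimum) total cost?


Option 1: A->1 + B->2 = $46 + $33 = $79
Option 2: A->2 + B->1 = $12 + $14 = $26
Min cost = min($79, $26) = $26

$26


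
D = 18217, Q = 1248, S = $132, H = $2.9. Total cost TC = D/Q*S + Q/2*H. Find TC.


TC = 18217/1248 * 132 + 1248/2 * 2.9

$3736.40


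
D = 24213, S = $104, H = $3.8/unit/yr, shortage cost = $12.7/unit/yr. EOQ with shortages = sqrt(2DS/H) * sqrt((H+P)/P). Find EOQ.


Formula: EOQ* = sqrt(2DS/H) * sqrt((H+P)/P)
Base EOQ = sqrt(2*24213*104/3.8) = 1151.24 units
Correction = sqrt((3.8+12.7)/12.7) = 1.13983
EOQ* = 1151.24 * 1.13983 = 1312.2 units

1312.2 units


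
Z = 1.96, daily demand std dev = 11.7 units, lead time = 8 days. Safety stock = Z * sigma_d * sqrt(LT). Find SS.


Formula: SS = z * sigma_d * sqrt(LT)
sqrt(LT) = sqrt(8) = 2.8284
SS = 1.96 * 11.7 * 2.8284
SS = 64.9 units

64.9 units


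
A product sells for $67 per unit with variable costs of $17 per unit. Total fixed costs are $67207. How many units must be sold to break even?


Formula: BEQ = Fixed Costs / (Price - Variable Cost)
Contribution margin = $67 - $17 = $50/unit
BEQ = ceil($67207 / $50/unit) = ceil(1344.14) = 1345 units

1345 units


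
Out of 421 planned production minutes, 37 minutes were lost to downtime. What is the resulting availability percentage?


Formula: Availability = (Planned Time - Downtime) / Planned Time * 100
Uptime = 421 - 37 = 384 min
Availability = 384 / 421 * 100 = 91.2%

91.2%


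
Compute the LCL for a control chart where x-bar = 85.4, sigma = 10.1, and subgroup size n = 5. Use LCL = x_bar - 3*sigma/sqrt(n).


LCL = 85.4 - 3 * 10.1 / sqrt(5)

71.85


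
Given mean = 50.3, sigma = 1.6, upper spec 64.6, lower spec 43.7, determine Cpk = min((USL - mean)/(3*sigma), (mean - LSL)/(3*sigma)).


Cpu = (64.6 - 50.3) / (3 * 1.6) = 2.98
Cpl = (50.3 - 43.7) / (3 * 1.6) = 1.38
Cpk = min(2.98, 1.38) = 1.38

1.38


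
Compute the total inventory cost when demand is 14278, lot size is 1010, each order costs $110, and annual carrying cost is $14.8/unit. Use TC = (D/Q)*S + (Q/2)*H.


TC = 14278/1010 * 110 + 1010/2 * 14.8

$9029.03


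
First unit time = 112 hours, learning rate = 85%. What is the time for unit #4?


Formula: T_n = T_1 * (learning_rate)^(log2(n)) where learning_rate = rate/100
Doublings = log2(4) = 2
T_n = 112 * 0.85^2
T_n = 112 * 0.7225 = 80.9 hours

80.9 hours


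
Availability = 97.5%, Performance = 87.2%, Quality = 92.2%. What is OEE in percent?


Formula: OEE = Availability * Performance * Quality / 10000
A * P = 97.5% * 87.2% / 100 = 85.02%
OEE = 85.02% * 92.2% / 100 = 78.4%

78.4%


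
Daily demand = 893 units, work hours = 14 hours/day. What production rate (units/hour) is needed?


Formula: Production Rate = Daily Demand / Available Hours
Rate = 893 units/day / 14 hours/day
Rate = 63.8 units/hour

63.8 units/hour


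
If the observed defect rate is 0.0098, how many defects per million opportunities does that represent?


DPMO = defect_rate * 1000000 = 0.0098 * 1000000

9800


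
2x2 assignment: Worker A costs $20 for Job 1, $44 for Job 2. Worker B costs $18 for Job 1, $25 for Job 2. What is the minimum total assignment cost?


Option 1: A->1 + B->2 = $20 + $25 = $45
Option 2: A->2 + B->1 = $44 + $18 = $62
Min cost = min($45, $62) = $45

$45


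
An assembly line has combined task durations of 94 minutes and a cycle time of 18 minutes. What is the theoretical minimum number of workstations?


Formula: N_min = ceil(Sum of Task Times / Cycle Time)
N_min = ceil(94 min / 18 min) = ceil(5.2222)
N_min = 6 stations

6


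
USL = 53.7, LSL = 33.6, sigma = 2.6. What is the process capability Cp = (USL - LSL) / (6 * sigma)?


Cp = (53.7 - 33.6) / (6 * 2.6)

1.29


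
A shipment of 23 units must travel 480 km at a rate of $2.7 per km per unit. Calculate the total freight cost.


TC = dist * cost * units = 480 * 2.7 * 23 = $29808.00

$29808.00


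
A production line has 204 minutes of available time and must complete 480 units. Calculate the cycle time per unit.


Formula: CT = Available Time / Number of Units
CT = 204 min / 480 units
CT = 0.43 min/unit

0.43 min/unit


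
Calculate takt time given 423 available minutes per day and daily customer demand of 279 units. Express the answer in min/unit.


Formula: Takt Time = Available Production Time / Customer Demand
Takt = 423 min/day / 279 units/day
Takt = 1.52 min/unit

1.52 min/unit


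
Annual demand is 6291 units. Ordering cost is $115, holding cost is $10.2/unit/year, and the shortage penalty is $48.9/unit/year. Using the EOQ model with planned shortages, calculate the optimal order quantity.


Formula: EOQ* = sqrt(2DS/H) * sqrt((H+P)/P)
Base EOQ = sqrt(2*6291*115/10.2) = 376.64 units
Correction = sqrt((10.2+48.9)/48.9) = 1.09936
EOQ* = 376.64 * 1.09936 = 414.1 units

414.1 units


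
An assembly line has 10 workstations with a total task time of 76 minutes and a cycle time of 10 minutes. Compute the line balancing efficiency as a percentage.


Formula: Efficiency = Sum of Task Times / (N_stations * CT) * 100
Total station capacity = 10 stations * 10 min = 100 min
Efficiency = 76 / 100 * 100 = 76.0%

76.0%


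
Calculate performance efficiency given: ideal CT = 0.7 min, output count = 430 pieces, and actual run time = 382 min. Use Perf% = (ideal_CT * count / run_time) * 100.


Formula: Performance = (Ideal CT * Total Count) / Run Time * 100
Ideal output time = 0.7 * 430 = 301.0 min
Performance = 301.0 / 382 * 100 = 78.8%

78.8%


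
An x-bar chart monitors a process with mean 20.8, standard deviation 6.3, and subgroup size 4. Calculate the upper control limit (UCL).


UCL = 20.8 + 3 * 6.3 / sqrt(4)

30.25


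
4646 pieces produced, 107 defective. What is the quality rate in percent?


Formula: Quality Rate = Good Pieces / Total Pieces * 100
Good pieces = 4646 - 107 = 4539
QR = 4539 / 4646 * 100 = 97.7%

97.7%


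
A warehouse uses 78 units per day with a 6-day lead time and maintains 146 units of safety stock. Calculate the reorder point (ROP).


Formula: ROP = (Daily Demand * Lead Time) + Safety Stock
Demand during lead time = 78 * 6 = 468 units
ROP = 468 + 146 = 614 units

614 units


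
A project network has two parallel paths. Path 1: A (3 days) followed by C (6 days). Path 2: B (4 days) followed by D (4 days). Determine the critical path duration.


Path 1 = 3 + 6 = 9 days
Path 2 = 4 + 4 = 8 days
Duration = max(9, 8) = 9 days

9 days


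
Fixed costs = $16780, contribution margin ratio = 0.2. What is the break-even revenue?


Formula: BER = Fixed Costs / Contribution Margin Ratio
BER = $16780 / 0.2
BER = $83900.00 (to the nearest cent)

$83900.00


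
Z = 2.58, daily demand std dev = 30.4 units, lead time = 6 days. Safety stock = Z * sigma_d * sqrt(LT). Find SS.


Formula: SS = z * sigma_d * sqrt(LT)
sqrt(LT) = sqrt(6) = 2.4495
SS = 2.58 * 30.4 * 2.4495
SS = 192.1 units

192.1 units


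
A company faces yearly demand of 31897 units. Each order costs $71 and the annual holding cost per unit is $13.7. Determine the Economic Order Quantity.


Formula: EOQ = sqrt(2 * D * S / H)
Numerator: 2 * 31897 * 71 = 4529374
2DS/H = 4529374 / 13.7 = 330611.2
EOQ = sqrt(330611.2) = 575.0 units

575.0 units


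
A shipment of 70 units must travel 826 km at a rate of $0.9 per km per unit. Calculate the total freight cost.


TC = dist * cost * units = 826 * 0.9 * 70 = $52038.00

$52038.00


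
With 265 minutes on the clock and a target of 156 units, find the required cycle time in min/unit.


Formula: CT = Available Time / Number of Units
CT = 265 min / 156 units
CT = 1.7 min/unit

1.7 min/unit


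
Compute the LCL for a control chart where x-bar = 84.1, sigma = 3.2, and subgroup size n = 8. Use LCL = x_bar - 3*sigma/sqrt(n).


LCL = 84.1 - 3 * 3.2 / sqrt(8)

80.71


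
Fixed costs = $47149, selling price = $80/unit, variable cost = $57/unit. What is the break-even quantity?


Formula: BEQ = Fixed Costs / (Price - Variable Cost)
Contribution margin = $80 - $57 = $23/unit
BEQ = ceil($47149 / $23/unit) = ceil(2049.96) = 2050 units

2050 units


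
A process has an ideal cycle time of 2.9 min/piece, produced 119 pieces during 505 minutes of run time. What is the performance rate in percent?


Formula: Performance = (Ideal CT * Total Count) / Run Time * 100
Ideal output time = 2.9 * 119 = 345.1 min
Performance = 345.1 / 505 * 100 = 68.3%

68.3%


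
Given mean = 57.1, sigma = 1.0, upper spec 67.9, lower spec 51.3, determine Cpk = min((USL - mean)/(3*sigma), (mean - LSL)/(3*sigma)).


Cpu = (67.9 - 57.1) / (3 * 1.0) = 3.6
Cpl = (57.1 - 51.3) / (3 * 1.0) = 1.93
Cpk = min(3.6, 1.93) = 1.93

1.93


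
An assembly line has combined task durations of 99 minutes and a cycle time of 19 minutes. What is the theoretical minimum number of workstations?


Formula: N_min = ceil(Sum of Task Times / Cycle Time)
N_min = ceil(99 min / 19 min) = ceil(5.2105)
N_min = 6 stations

6


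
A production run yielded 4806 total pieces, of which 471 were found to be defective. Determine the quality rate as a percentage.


Formula: Quality Rate = Good Pieces / Total Pieces * 100
Good pieces = 4806 - 471 = 4335
QR = 4335 / 4806 * 100 = 90.2%

90.2%


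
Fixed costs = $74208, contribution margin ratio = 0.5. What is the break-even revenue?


Formula: BER = Fixed Costs / Contribution Margin Ratio
BER = $74208 / 0.5
BER = $148416.00 (to the nearest cent)

$148416.00


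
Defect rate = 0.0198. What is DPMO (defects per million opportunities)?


DPMO = defect_rate * 1000000 = 0.0198 * 1000000

19800


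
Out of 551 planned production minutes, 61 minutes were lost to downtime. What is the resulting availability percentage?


Formula: Availability = (Planned Time - Downtime) / Planned Time * 100
Uptime = 551 - 61 = 490 min
Availability = 490 / 551 * 100 = 88.9%

88.9%


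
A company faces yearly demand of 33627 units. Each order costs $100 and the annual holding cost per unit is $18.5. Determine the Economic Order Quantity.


Formula: EOQ = sqrt(2 * D * S / H)
Numerator: 2 * 33627 * 100 = 6725400
2DS/H = 6725400 / 18.5 = 363535.1
EOQ = sqrt(363535.1) = 602.9 units

602.9 units


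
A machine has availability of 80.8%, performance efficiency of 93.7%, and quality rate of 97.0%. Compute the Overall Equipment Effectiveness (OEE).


Formula: OEE = Availability * Performance * Quality / 10000
A * P = 80.8% * 93.7% / 100 = 75.71%
OEE = 75.71% * 97.0% / 100 = 73.4%

73.4%


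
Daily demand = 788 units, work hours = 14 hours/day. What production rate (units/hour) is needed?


Formula: Production Rate = Daily Demand / Available Hours
Rate = 788 units/day / 14 hours/day
Rate = 56.3 units/hour

56.3 units/hour


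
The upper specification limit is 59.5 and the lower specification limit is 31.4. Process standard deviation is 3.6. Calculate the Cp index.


Cp = (59.5 - 31.4) / (6 * 3.6)

1.3


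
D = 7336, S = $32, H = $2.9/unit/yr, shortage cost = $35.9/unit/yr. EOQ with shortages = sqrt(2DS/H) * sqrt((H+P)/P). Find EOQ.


Formula: EOQ* = sqrt(2DS/H) * sqrt((H+P)/P)
Base EOQ = sqrt(2*7336*32/2.9) = 402.37 units
Correction = sqrt((2.9+35.9)/35.9) = 1.03961
EOQ* = 402.37 * 1.03961 = 418.3 units

418.3 units


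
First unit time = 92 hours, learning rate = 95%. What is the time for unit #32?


Formula: T_n = T_1 * (learning_rate)^(log2(n)) where learning_rate = rate/100
Doublings = log2(32) = 5
T_n = 92 * 0.95^5
T_n = 92 * 0.7738 = 71.2 hours

71.2 hours


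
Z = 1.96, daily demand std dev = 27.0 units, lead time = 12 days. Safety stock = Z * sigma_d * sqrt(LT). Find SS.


Formula: SS = z * sigma_d * sqrt(LT)
sqrt(LT) = sqrt(12) = 3.4641
SS = 1.96 * 27.0 * 3.4641
SS = 183.3 units

183.3 units


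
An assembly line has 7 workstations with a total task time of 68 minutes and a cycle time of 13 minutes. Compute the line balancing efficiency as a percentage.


Formula: Efficiency = Sum of Task Times / (N_stations * CT) * 100
Total station capacity = 7 stations * 13 min = 91 min
Efficiency = 68 / 91 * 100 = 74.7%

74.7%


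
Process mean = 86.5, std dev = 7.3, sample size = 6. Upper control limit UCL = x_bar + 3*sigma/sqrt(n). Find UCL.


UCL = 86.5 + 3 * 7.3 / sqrt(6)

95.44


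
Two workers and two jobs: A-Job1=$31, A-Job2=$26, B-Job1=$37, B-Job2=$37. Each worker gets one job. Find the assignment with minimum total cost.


Option 1: A->1 + B->2 = $31 + $37 = $68
Option 2: A->2 + B->1 = $26 + $37 = $63
Min cost = min($68, $63) = $63

$63


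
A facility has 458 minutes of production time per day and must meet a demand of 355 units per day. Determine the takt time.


Formula: Takt Time = Available Production Time / Customer Demand
Takt = 458 min/day / 355 units/day
Takt = 1.29 min/unit

1.29 min/unit


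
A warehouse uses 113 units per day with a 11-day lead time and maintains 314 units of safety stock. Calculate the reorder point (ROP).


Formula: ROP = (Daily Demand * Lead Time) + Safety Stock
Demand during lead time = 113 * 11 = 1243 units
ROP = 1243 + 314 = 1557 units

1557 units


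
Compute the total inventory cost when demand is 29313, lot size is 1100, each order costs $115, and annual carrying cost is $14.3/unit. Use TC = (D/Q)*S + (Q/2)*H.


TC = 29313/1100 * 115 + 1100/2 * 14.3

$10929.54


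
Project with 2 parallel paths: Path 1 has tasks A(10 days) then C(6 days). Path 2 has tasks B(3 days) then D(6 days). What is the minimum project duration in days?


Path 1 = 10 + 6 = 16 days
Path 2 = 3 + 6 = 9 days
Duration = max(16, 9) = 16 days

16 days


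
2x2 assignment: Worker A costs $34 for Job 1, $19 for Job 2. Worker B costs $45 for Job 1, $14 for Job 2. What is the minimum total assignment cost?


Option 1: A->1 + B->2 = $34 + $14 = $48
Option 2: A->2 + B->1 = $19 + $45 = $64
Min cost = min($48, $64) = $48

$48


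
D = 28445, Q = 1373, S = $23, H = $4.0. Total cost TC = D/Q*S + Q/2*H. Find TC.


TC = 28445/1373 * 23 + 1373/2 * 4.0

$3222.50


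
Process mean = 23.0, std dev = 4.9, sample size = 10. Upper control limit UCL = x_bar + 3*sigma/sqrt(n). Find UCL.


UCL = 23.0 + 3 * 4.9 / sqrt(10)

27.65


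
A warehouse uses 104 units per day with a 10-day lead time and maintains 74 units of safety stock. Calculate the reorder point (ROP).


Formula: ROP = (Daily Demand * Lead Time) + Safety Stock
Demand during lead time = 104 * 10 = 1040 units
ROP = 1040 + 74 = 1114 units

1114 units


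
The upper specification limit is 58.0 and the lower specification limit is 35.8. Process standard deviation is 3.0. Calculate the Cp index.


Cp = (58.0 - 35.8) / (6 * 3.0)

1.23


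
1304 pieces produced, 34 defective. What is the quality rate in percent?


Formula: Quality Rate = Good Pieces / Total Pieces * 100
Good pieces = 1304 - 34 = 1270
QR = 1270 / 1304 * 100 = 97.4%

97.4%


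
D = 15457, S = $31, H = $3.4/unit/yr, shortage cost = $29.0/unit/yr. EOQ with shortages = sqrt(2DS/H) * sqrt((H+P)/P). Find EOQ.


Formula: EOQ* = sqrt(2DS/H) * sqrt((H+P)/P)
Base EOQ = sqrt(2*15457*31/3.4) = 530.91 units
Correction = sqrt((3.4+29.0)/29.0) = 1.057
EOQ* = 530.91 * 1.057 = 561.2 units

561.2 units


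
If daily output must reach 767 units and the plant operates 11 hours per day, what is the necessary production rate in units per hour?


Formula: Production Rate = Daily Demand / Available Hours
Rate = 767 units/day / 11 hours/day
Rate = 69.7 units/hour

69.7 units/hour


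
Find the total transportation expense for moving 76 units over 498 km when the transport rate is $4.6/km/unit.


TC = dist * cost * units = 498 * 4.6 * 76 = $174100.80

$174100.80


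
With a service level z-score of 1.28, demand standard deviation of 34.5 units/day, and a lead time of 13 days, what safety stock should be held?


Formula: SS = z * sigma_d * sqrt(LT)
sqrt(LT) = sqrt(13) = 3.6056
SS = 1.28 * 34.5 * 3.6056
SS = 159.2 units

159.2 units


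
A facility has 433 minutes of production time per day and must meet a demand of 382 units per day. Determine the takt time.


Formula: Takt Time = Available Production Time / Customer Demand
Takt = 433 min/day / 382 units/day
Takt = 1.13 min/unit

1.13 min/unit


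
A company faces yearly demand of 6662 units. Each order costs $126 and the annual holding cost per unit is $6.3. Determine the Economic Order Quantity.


Formula: EOQ = sqrt(2 * D * S / H)
Numerator: 2 * 6662 * 126 = 1678824
2DS/H = 1678824 / 6.3 = 266480.0
EOQ = sqrt(266480.0) = 516.2 units

516.2 units


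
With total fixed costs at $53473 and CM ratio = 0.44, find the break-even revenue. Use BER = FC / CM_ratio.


Formula: BER = Fixed Costs / Contribution Margin Ratio
BER = $53473 / 0.44
BER = $121529.55 (to the nearest cent)

$121529.55


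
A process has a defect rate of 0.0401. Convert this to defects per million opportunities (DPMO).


DPMO = defect_rate * 1000000 = 0.0401 * 1000000

40100


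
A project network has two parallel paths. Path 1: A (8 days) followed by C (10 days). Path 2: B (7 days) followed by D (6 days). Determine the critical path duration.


Path 1 = 8 + 10 = 18 days
Path 2 = 7 + 6 = 13 days
Duration = max(18, 13) = 18 days

18 days


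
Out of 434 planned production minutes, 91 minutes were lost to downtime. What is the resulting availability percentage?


Formula: Availability = (Planned Time - Downtime) / Planned Time * 100
Uptime = 434 - 91 = 343 min
Availability = 343 / 434 * 100 = 79.0%

79.0%


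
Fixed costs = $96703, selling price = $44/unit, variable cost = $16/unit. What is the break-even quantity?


Formula: BEQ = Fixed Costs / (Price - Variable Cost)
Contribution margin = $44 - $16 = $28/unit
BEQ = ceil($96703 / $28/unit) = ceil(3453.68) = 3454 units

3454 units


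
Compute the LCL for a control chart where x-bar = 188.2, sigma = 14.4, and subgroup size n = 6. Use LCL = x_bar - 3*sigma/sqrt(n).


LCL = 188.2 - 3 * 14.4 / sqrt(6)

170.56


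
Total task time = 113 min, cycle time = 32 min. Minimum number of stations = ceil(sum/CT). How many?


Formula: N_min = ceil(Sum of Task Times / Cycle Time)
N_min = ceil(113 min / 32 min) = ceil(3.5312)
N_min = 4 stations

4


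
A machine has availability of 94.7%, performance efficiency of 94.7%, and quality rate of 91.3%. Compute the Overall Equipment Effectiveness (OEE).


Formula: OEE = Availability * Performance * Quality / 10000
A * P = 94.7% * 94.7% / 100 = 89.68%
OEE = 89.68% * 91.3% / 100 = 81.9%

81.9%


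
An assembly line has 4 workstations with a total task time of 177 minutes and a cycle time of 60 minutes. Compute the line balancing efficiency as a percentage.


Formula: Efficiency = Sum of Task Times / (N_stations * CT) * 100
Total station capacity = 4 stations * 60 min = 240 min
Efficiency = 177 / 240 * 100 = 73.8%

73.8%


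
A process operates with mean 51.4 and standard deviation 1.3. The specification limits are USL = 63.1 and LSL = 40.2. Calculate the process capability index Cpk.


Cpu = (63.1 - 51.4) / (3 * 1.3) = 3.0
Cpl = (51.4 - 40.2) / (3 * 1.3) = 2.87
Cpk = min(3.0, 2.87) = 2.87

2.87


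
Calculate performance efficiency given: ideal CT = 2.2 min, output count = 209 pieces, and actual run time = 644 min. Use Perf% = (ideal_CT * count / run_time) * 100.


Formula: Performance = (Ideal CT * Total Count) / Run Time * 100
Ideal output time = 2.2 * 209 = 459.8 min
Performance = 459.8 / 644 * 100 = 71.4%

71.4%


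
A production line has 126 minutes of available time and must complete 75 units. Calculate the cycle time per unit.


Formula: CT = Available Time / Number of Units
CT = 126 min / 75 units
CT = 1.68 min/unit

1.68 min/unit


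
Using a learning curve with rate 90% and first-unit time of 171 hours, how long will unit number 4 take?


Formula: T_n = T_1 * (learning_rate)^(log2(n)) where learning_rate = rate/100
Doublings = log2(4) = 2
T_n = 171 * 0.9^2
T_n = 171 * 0.81 = 138.5 hours

138.5 hours


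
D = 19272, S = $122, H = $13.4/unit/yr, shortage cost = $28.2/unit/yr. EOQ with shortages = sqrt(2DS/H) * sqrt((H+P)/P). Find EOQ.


Formula: EOQ* = sqrt(2DS/H) * sqrt((H+P)/P)
Base EOQ = sqrt(2*19272*122/13.4) = 592.39 units
Correction = sqrt((13.4+28.2)/28.2) = 1.21457
EOQ* = 592.39 * 1.21457 = 719.5 units

719.5 units


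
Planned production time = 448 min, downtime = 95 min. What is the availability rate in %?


Formula: Availability = (Planned Time - Downtime) / Planned Time * 100
Uptime = 448 - 95 = 353 min
Availability = 353 / 448 * 100 = 78.8%

78.8%


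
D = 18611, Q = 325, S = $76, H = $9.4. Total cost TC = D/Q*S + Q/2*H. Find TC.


TC = 18611/325 * 76 + 325/2 * 9.4

$5879.61


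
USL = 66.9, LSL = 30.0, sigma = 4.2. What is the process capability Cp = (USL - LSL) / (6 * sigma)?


Cp = (66.9 - 30.0) / (6 * 4.2)

1.46


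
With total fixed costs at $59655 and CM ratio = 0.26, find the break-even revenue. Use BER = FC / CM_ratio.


Formula: BER = Fixed Costs / Contribution Margin Ratio
BER = $59655 / 0.26
BER = $229442.31 (to the nearest cent)

$229442.31


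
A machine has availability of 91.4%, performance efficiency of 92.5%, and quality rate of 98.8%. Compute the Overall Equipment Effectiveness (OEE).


Formula: OEE = Availability * Performance * Quality / 10000
A * P = 91.4% * 92.5% / 100 = 84.55%
OEE = 84.55% * 98.8% / 100 = 83.5%

83.5%


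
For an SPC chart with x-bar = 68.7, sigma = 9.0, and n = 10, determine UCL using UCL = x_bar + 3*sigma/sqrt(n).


UCL = 68.7 + 3 * 9.0 / sqrt(10)

77.24


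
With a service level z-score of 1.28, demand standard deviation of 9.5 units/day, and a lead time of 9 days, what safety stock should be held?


Formula: SS = z * sigma_d * sqrt(LT)
sqrt(LT) = sqrt(9) = 3.0
SS = 1.28 * 9.5 * 3.0
SS = 36.5 units

36.5 units


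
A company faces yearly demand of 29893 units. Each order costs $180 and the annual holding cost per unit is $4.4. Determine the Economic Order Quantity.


Formula: EOQ = sqrt(2 * D * S / H)
Numerator: 2 * 29893 * 180 = 10761480
2DS/H = 10761480 / 4.4 = 2445790.9
EOQ = sqrt(2445790.9) = 1563.9 units

1563.9 units


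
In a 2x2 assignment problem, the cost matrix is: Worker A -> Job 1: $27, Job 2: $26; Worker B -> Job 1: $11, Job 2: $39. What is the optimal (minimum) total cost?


Option 1: A->1 + B->2 = $27 + $39 = $66
Option 2: A->2 + B->1 = $26 + $11 = $37
Min cost = min($66, $37) = $37

$37


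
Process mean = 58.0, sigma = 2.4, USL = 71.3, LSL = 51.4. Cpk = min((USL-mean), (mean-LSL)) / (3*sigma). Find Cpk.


Cpu = (71.3 - 58.0) / (3 * 2.4) = 1.85
Cpl = (58.0 - 51.4) / (3 * 2.4) = 0.92
Cpk = min(1.85, 0.92) = 0.92

0.92


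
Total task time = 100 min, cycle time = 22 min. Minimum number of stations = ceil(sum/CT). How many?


Formula: N_min = ceil(Sum of Task Times / Cycle Time)
N_min = ceil(100 min / 22 min) = ceil(4.5455)
N_min = 5 stations

5


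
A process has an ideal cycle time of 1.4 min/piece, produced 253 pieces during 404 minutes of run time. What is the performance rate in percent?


Formula: Performance = (Ideal CT * Total Count) / Run Time * 100
Ideal output time = 1.4 * 253 = 354.2 min
Performance = 354.2 / 404 * 100 = 87.7%

87.7%


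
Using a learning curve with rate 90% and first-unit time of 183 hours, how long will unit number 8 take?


Formula: T_n = T_1 * (learning_rate)^(log2(n)) where learning_rate = rate/100
Doublings = log2(8) = 3
T_n = 183 * 0.9^3
T_n = 183 * 0.729 = 133.4 hours

133.4 hours


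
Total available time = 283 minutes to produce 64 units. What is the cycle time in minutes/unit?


Formula: CT = Available Time / Number of Units
CT = 283 min / 64 units
CT = 4.42 min/unit

4.42 min/unit


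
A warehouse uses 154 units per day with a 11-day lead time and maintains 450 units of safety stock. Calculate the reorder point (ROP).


Formula: ROP = (Daily Demand * Lead Time) + Safety Stock
Demand during lead time = 154 * 11 = 1694 units
ROP = 1694 + 450 = 2144 units

2144 units


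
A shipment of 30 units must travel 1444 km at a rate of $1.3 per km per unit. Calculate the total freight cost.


TC = dist * cost * units = 1444 * 1.3 * 30 = $56316.00

$56316.00


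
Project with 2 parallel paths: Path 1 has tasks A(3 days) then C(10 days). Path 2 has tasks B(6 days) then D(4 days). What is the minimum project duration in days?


Path 1 = 3 + 10 = 13 days
Path 2 = 6 + 4 = 10 days
Duration = max(13, 10) = 13 days

13 days


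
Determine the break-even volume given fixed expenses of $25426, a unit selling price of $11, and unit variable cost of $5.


Formula: BEQ = Fixed Costs / (Price - Variable Cost)
Contribution margin = $11 - $5 = $6/unit
BEQ = ceil($25426 / $6/unit) = ceil(4237.67) = 4238 units

4238 units


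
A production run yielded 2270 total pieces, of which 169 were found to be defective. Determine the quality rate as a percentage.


Formula: Quality Rate = Good Pieces / Total Pieces * 100
Good pieces = 2270 - 169 = 2101
QR = 2101 / 2270 * 100 = 92.6%

92.6%


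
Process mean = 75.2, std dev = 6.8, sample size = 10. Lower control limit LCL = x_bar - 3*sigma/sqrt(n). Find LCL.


LCL = 75.2 - 3 * 6.8 / sqrt(10)

68.75


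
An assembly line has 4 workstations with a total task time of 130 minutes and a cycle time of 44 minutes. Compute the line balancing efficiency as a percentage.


Formula: Efficiency = Sum of Task Times / (N_stations * CT) * 100
Total station capacity = 4 stations * 44 min = 176 min
Efficiency = 130 / 176 * 100 = 73.9%

73.9%


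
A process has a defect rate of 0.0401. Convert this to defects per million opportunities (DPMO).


DPMO = defect_rate * 1000000 = 0.0401 * 1000000

40100


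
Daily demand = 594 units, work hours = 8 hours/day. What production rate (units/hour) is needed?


Formula: Production Rate = Daily Demand / Available Hours
Rate = 594 units/day / 8 hours/day
Rate = 74.3 units/hour

74.3 units/hour


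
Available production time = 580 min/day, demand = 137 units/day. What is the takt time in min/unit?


Formula: Takt Time = Available Production Time / Customer Demand
Takt = 580 min/day / 137 units/day
Takt = 4.23 min/unit

4.23 min/unit


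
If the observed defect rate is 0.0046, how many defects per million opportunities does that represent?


DPMO = defect_rate * 1000000 = 0.0046 * 1000000

4600


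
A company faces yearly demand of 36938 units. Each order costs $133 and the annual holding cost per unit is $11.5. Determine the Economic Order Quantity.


Formula: EOQ = sqrt(2 * D * S / H)
Numerator: 2 * 36938 * 133 = 9825508
2DS/H = 9825508 / 11.5 = 854392.0
EOQ = sqrt(854392.0) = 924.3 units

924.3 units


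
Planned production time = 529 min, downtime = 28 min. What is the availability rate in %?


Formula: Availability = (Planned Time - Downtime) / Planned Time * 100
Uptime = 529 - 28 = 501 min
Availability = 501 / 529 * 100 = 94.7%

94.7%


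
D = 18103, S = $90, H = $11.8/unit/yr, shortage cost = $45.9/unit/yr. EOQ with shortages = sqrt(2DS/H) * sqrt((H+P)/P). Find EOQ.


Formula: EOQ* = sqrt(2DS/H) * sqrt((H+P)/P)
Base EOQ = sqrt(2*18103*90/11.8) = 525.5 units
Correction = sqrt((11.8+45.9)/45.9) = 1.1212
EOQ* = 525.5 * 1.1212 = 589.2 units

589.2 units


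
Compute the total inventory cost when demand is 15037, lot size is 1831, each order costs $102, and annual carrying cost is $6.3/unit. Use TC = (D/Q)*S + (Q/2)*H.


TC = 15037/1831 * 102 + 1831/2 * 6.3

$6605.32


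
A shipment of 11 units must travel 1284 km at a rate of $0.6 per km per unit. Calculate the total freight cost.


TC = dist * cost * units = 1284 * 0.6 * 11 = $8474.40

$8474.40


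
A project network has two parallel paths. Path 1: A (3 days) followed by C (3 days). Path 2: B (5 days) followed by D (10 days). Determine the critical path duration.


Path 1 = 3 + 3 = 6 days
Path 2 = 5 + 10 = 15 days
Duration = max(6, 15) = 15 days

15 days


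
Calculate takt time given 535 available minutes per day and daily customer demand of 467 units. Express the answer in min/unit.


Formula: Takt Time = Available Production Time / Customer Demand
Takt = 535 min/day / 467 units/day
Takt = 1.15 min/unit

1.15 min/unit


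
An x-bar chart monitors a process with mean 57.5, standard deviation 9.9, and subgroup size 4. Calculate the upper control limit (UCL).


UCL = 57.5 + 3 * 9.9 / sqrt(4)

72.35


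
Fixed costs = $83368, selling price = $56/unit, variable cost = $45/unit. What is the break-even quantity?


Formula: BEQ = Fixed Costs / (Price - Variable Cost)
Contribution margin = $56 - $45 = $11/unit
BEQ = ceil($83368 / $11/unit) = ceil(7578.91) = 7579 units

7579 units


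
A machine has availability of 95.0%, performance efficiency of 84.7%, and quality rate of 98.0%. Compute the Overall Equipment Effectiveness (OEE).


Formula: OEE = Availability * Performance * Quality / 10000
A * P = 95.0% * 84.7% / 100 = 80.47%
OEE = 80.47% * 98.0% / 100 = 78.9%

78.9%


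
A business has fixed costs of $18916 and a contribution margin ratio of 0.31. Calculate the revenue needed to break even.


Formula: BER = Fixed Costs / Contribution Margin Ratio
BER = $18916 / 0.31
BER = $61019.35 (to the nearest cent)

$61019.35


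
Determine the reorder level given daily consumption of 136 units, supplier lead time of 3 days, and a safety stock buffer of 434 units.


Formula: ROP = (Daily Demand * Lead Time) + Safety Stock
Demand during lead time = 136 * 3 = 408 units
ROP = 408 + 434 = 842 units

842 units


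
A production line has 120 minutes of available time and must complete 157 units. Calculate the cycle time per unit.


Formula: CT = Available Time / Number of Units
CT = 120 min / 157 units
CT = 0.76 min/unit

0.76 min/unit


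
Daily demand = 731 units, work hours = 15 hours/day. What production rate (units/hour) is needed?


Formula: Production Rate = Daily Demand / Available Hours
Rate = 731 units/day / 15 hours/day
Rate = 48.7 units/hour

48.7 units/hour


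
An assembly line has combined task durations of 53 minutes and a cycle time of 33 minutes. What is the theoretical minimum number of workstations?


Formula: N_min = ceil(Sum of Task Times / Cycle Time)
N_min = ceil(53 min / 33 min) = ceil(1.6061)
N_min = 2 stations

2


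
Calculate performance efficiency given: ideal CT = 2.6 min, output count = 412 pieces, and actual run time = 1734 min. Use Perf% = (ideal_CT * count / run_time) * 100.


Formula: Performance = (Ideal CT * Total Count) / Run Time * 100
Ideal output time = 2.6 * 412 = 1071.2 min
Performance = 1071.2 / 1734 * 100 = 61.8%

61.8%


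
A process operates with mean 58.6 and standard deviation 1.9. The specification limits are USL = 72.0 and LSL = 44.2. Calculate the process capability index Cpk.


Cpu = (72.0 - 58.6) / (3 * 1.9) = 2.35
Cpl = (58.6 - 44.2) / (3 * 1.9) = 2.53
Cpk = min(2.35, 2.53) = 2.35

2.35


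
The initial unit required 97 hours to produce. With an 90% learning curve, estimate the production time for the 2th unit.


Formula: T_n = T_1 * (learning_rate)^(log2(n)) where learning_rate = rate/100
Doublings = log2(2) = 1
T_n = 97 * 0.9^1
T_n = 97 * 0.9 = 87.3 hours

87.3 hours


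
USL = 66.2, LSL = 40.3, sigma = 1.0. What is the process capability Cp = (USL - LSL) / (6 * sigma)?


Cp = (66.2 - 40.3) / (6 * 1.0)

4.32


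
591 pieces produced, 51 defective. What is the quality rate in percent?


Formula: Quality Rate = Good Pieces / Total Pieces * 100
Good pieces = 591 - 51 = 540
QR = 540 / 591 * 100 = 91.4%

91.4%


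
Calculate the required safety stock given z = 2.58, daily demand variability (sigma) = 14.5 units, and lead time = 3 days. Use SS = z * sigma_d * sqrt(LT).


Formula: SS = z * sigma_d * sqrt(LT)
sqrt(LT) = sqrt(3) = 1.7321
SS = 2.58 * 14.5 * 1.7321
SS = 64.8 units

64.8 units


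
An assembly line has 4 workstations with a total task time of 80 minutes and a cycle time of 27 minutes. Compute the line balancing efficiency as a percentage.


Formula: Efficiency = Sum of Task Times / (N_stations * CT) * 100
Total station capacity = 4 stations * 27 min = 108 min
Efficiency = 80 / 108 * 100 = 74.1%

74.1%


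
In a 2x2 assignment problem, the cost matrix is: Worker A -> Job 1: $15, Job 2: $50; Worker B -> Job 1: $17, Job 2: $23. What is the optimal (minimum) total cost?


Option 1: A->1 + B->2 = $15 + $23 = $38
Option 2: A->2 + B->1 = $50 + $17 = $67
Min cost = min($38, $67) = $38

$38


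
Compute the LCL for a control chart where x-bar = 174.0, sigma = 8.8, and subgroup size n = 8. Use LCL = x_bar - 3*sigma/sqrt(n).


LCL = 174.0 - 3 * 8.8 / sqrt(8)

164.67


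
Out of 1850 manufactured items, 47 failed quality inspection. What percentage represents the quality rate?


Formula: Quality Rate = Good Pieces / Total Pieces * 100
Good pieces = 1850 - 47 = 1803
QR = 1803 / 1850 * 100 = 97.5%

97.5%


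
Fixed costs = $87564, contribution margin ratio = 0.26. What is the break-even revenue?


Formula: BER = Fixed Costs / Contribution Margin Ratio
BER = $87564 / 0.26
BER = $336784.62 (to the nearest cent)

$336784.62


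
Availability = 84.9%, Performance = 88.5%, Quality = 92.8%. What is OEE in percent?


Formula: OEE = Availability * Performance * Quality / 10000
A * P = 84.9% * 88.5% / 100 = 75.14%
OEE = 75.14% * 92.8% / 100 = 69.7%

69.7%


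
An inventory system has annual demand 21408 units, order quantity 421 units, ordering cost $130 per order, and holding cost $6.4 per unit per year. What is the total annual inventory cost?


TC = 21408/421 * 130 + 421/2 * 6.4

$7957.75


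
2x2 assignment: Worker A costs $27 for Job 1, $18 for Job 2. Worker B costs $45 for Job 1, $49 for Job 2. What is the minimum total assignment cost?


Option 1: A->1 + B->2 = $27 + $49 = $76
Option 2: A->2 + B->1 = $18 + $45 = $63
Min cost = min($76, $63) = $63

$63


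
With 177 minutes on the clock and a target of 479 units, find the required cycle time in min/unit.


Formula: CT = Available Time / Number of Units
CT = 177 min / 479 units
CT = 0.37 min/unit

0.37 min/unit


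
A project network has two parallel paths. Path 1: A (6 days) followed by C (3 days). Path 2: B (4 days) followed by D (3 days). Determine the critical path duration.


Path 1 = 6 + 3 = 9 days
Path 2 = 4 + 3 = 7 days
Duration = max(9, 7) = 9 days

9 days


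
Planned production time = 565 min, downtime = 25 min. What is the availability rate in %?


Formula: Availability = (Planned Time - Downtime) / Planned Time * 100
Uptime = 565 - 25 = 540 min
Availability = 540 / 565 * 100 = 95.6%

95.6%


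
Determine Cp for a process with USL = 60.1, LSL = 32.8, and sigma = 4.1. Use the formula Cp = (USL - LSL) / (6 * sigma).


Cp = (60.1 - 32.8) / (6 * 4.1)

1.11


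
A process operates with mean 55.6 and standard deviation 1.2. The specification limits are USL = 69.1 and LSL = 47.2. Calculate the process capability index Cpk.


Cpu = (69.1 - 55.6) / (3 * 1.2) = 3.75
Cpl = (55.6 - 47.2) / (3 * 1.2) = 2.33
Cpk = min(3.75, 2.33) = 2.33

2.33


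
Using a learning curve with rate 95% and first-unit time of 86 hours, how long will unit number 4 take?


Formula: T_n = T_1 * (learning_rate)^(log2(n)) where learning_rate = rate/100
Doublings = log2(4) = 2
T_n = 86 * 0.95^2
T_n = 86 * 0.9025 = 77.6 hours

77.6 hours


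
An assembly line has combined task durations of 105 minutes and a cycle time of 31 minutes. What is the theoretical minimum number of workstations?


Formula: N_min = ceil(Sum of Task Times / Cycle Time)
N_min = ceil(105 min / 31 min) = ceil(3.3871)
N_min = 4 stations

4


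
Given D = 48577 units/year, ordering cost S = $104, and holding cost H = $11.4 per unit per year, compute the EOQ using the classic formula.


Formula: EOQ = sqrt(2 * D * S / H)
Numerator: 2 * 48577 * 104 = 10104016
2DS/H = 10104016 / 11.4 = 886317.2
EOQ = sqrt(886317.2) = 941.4 units

941.4 units


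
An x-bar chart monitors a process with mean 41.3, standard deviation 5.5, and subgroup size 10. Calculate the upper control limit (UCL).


UCL = 41.3 + 3 * 5.5 / sqrt(10)

46.52
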